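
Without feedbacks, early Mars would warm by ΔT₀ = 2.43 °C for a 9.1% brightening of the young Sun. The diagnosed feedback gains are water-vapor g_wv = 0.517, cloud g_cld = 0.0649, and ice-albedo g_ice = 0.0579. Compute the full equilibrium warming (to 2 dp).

6.75 °C

Total gain g = 0.517 + 0.0649 + 0.0579 = 0.6398.
Amplification A = 1/(1 − 0.6398) = 2.776.
ΔT = 2.43 × 2.776 = 6.75 °C.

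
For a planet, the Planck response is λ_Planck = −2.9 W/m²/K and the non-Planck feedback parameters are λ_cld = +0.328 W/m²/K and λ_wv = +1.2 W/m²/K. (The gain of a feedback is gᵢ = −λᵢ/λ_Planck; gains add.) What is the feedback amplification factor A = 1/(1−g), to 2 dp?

Convert to gains: g_cld = 0.328/2.9 = 0.1131; g_wv = 1.2/2.9 = 0.4138.
Total gain g = 0.5269.
A = 1/(1 − 0.5269) = 2.11.

2.11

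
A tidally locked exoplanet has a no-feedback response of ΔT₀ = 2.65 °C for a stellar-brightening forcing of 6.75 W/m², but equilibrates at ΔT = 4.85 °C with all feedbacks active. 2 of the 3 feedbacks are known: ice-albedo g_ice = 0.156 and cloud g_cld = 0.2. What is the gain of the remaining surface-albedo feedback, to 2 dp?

Amplification A = ΔT/ΔT₀ = 4.85/2.65 = 1.83.
Total gain g = 1 − 1/A = 1 − 1/1.83 = 0.4536.
Known gains sum to 0.156 + 0.2 = 0.356.
g_alb = 0.4536 − 0.356 = 0.10.

0.10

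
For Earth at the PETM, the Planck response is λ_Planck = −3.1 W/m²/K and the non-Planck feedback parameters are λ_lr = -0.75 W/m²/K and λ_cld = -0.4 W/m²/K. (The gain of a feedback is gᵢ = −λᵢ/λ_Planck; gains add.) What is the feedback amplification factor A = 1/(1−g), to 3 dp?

0.729

Convert to gains: g_lr = -0.75/3.1 = -0.2419; g_cld = -0.4/3.1 = -0.129.
Total gain g = -0.3709.
A = 1/(1 + 0.3709) = 0.729.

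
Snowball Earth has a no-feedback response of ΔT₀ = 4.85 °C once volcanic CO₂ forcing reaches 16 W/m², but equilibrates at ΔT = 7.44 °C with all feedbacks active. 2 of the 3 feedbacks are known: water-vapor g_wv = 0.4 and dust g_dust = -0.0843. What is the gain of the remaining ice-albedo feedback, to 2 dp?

0.03

Amplification A = ΔT/ΔT₀ = 7.44/4.85 = 1.534.
Total gain g = 1 − 1/A = 1 − 1/1.534 = 0.3481.
Known gains sum to 0.4 − 0.0843 = 0.3157.
g_ice = 0.3481 − 0.3157 = 0.03.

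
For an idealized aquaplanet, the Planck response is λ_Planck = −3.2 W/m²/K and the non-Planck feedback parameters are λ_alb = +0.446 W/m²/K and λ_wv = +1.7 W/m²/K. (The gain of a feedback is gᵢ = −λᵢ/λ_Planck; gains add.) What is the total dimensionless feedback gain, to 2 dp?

Convert to gains: g_alb = 0.446/3.2 = 0.1394; g_wv = 1.7/3.2 = 0.5312.
Total gain g = 0.6706.

0.67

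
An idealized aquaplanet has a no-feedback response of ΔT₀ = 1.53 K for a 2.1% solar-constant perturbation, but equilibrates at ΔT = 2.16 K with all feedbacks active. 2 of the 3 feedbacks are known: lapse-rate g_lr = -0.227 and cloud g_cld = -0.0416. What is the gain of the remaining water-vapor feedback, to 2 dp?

Amplification A = ΔT/ΔT₀ = 2.16/1.53 = 1.412.
Total gain g = 1 − 1/A = 1 − 1/1.412 = 0.2918.
Known gains sum to -0.227 − 0.0416 = -0.2686.
g_wv = 0.2918 + 0.2686 = 0.56.

0.56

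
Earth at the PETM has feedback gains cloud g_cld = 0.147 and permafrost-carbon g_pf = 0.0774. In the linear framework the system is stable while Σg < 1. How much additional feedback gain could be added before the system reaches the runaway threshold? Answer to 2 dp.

0.78

Current total gain = 0.147 + 0.0774 = 0.2244.
Margin to runaway = 1 − 0.2244 = 0.78.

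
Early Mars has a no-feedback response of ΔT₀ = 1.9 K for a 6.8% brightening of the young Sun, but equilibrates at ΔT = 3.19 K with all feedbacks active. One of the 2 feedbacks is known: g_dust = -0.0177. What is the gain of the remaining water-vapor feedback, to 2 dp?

0.42

Amplification A = ΔT/ΔT₀ = 3.19/1.9 = 1.679.
Total gain g = 1 − 1/A = 1 − 1/1.679 = 0.4044.
The known gain is -0.0177.
g_wv = 0.4044 + 0.0177 = 0.42.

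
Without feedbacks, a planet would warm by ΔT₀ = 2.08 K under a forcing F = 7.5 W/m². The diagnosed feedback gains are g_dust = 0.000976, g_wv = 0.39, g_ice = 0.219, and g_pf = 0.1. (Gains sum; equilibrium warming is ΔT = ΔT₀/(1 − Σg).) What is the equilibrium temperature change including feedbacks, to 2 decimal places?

7.17 K

Total gain g = 0.000976 + 0.39 + 0.219 + 0.1 = 0.709976.
Amplification A = 1/(1 − 0.709976) = 3.448.
ΔT = 2.08 × 3.448 = 7.17 K.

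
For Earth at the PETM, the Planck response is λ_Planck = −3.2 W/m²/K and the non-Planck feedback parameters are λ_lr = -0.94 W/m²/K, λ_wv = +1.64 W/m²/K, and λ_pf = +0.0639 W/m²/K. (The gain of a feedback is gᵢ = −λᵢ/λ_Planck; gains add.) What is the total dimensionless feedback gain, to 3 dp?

Convert to gains: g_lr = -0.94/3.2 = -0.2937; g_wv = 1.64/3.2 = 0.5125; g_pf = 0.0639/3.2 = 0.01997.
Total gain g = 0.23877.

0.239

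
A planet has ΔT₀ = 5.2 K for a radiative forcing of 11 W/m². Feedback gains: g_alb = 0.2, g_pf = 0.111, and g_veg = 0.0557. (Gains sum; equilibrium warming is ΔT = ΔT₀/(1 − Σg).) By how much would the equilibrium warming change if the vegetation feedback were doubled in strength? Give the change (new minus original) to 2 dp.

0.79 K

Original: g = 0.3667, ΔT = 5.2/(1−0.3667) = 8.2110 K.
With doubled vegetation: g' = 0.4224, ΔT' = 5.2/(1−0.4224) = 9.0028 K.
Change = 9.0028 − 8.2110 = 0.79 K.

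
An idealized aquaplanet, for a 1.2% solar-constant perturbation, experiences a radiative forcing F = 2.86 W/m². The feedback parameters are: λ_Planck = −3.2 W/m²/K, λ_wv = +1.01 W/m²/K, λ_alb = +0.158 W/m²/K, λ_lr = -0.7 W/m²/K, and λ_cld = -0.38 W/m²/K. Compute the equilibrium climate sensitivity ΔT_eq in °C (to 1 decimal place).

0.9 °C

Net feedback parameter λ = (−3.2) + (+1.01) + (+0.158) + (-0.7) + (-0.38) = -3.112 W/m²/K.
ΔT = −F/λ = −2.86/(-3.112) = 0.9 °C.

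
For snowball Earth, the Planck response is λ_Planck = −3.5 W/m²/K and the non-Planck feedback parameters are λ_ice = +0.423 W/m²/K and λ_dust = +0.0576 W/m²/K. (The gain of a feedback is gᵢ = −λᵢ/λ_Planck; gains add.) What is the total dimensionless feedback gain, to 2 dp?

Convert to gains: g_ice = 0.423/3.5 = 0.1209; g_dust = 0.0576/3.5 = 0.01646.
Total gain g = 0.13736.

0.14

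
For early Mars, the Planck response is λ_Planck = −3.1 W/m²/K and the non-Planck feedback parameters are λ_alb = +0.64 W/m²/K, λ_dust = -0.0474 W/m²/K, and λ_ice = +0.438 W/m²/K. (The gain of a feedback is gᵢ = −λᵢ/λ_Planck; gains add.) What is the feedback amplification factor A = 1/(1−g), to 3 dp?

1.498

Convert to gains: g_alb = 0.64/3.1 = 0.2065; g_dust = -0.0474/3.1 = -0.01529; g_ice = 0.438/3.1 = 0.1413.
Total gain g = 0.33251.
A = 1/(1 − 0.33251) = 1.498.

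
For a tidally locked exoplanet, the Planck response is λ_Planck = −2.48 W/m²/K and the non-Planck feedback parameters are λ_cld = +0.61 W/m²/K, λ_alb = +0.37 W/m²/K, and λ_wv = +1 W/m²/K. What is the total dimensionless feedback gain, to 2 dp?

Convert to gains: g_cld = 0.61/2.48 = 0.246; g_alb = 0.37/2.48 = 0.1492; g_wv = 1/2.48 = 0.4032.
Total gain g = 0.7984.

0.80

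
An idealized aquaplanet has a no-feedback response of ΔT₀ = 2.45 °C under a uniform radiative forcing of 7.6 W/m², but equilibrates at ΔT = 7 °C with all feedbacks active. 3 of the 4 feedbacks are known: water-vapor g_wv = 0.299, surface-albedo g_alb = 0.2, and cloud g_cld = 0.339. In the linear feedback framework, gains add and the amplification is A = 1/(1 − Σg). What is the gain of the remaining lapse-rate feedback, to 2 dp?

Amplification A = ΔT/ΔT₀ = 7/2.45 = 2.857.
Total gain g = 1 − 1/A = 1 − 1/2.857 = 0.65.
Known gains sum to 0.299 + 0.2 + 0.339 = 0.838.
g_lr = 0.65 − 0.838 = -0.19.

-0.19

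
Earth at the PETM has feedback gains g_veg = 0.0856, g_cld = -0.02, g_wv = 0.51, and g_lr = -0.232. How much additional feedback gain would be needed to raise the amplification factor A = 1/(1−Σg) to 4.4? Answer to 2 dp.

0.43

Current total gain = 0.3436.
Target gain for A = 4.4: g* = 1 − 1/4.4 = 0.7727.
Additional gain needed = 0.7727 − 0.3436 = 0.43.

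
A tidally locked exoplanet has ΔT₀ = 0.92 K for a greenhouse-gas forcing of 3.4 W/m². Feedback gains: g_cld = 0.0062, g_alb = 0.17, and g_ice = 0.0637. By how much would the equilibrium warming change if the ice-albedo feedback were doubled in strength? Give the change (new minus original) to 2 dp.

Original: g = 0.2399, ΔT = 0.92/(1−0.2399) = 1.2104 K.
With doubled ice-albedo: g' = 0.3036, ΔT' = 0.92/(1−0.3036) = 1.3211 K.
Change = 1.3211 − 1.2104 = 0.11 K.

0.11 K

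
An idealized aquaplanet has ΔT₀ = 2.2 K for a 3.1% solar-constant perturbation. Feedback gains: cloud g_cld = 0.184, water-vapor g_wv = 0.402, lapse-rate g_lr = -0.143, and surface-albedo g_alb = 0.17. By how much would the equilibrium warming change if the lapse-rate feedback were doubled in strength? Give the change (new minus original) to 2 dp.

Original: g = 0.613, ΔT = 2.2/(1−0.613) = 5.6848 K.
With doubled lapse-rate: g' = 0.47, ΔT' = 2.2/(1−0.47) = 4.1509 K.
Change = 4.1509 − 5.6848 = -1.53 K.

-1.53 K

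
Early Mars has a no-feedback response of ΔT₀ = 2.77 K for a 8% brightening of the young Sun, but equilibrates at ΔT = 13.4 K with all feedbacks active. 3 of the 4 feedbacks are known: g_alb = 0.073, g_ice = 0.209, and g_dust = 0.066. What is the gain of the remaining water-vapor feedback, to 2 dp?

0.45

Amplification A = ΔT/ΔT₀ = 13.4/2.77 = 4.838.
Total gain g = 1 − 1/A = 1 − 1/4.838 = 0.7933.
Known gains sum to 0.073 + 0.209 + 0.066 = 0.348.
g_wv = 0.7933 − 0.348 = 0.45.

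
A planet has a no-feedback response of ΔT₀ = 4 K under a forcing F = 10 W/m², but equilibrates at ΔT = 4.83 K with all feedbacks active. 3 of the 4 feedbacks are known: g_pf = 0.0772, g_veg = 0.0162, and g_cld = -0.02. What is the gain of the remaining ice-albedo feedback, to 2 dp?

0.10

Amplification A = ΔT/ΔT₀ = 4.83/4 = 1.208.
Total gain g = 1 − 1/A = 1 − 1/1.208 = 0.1722.
Known gains sum to 0.0772 + 0.0162 − 0.02 = 0.0734.
g_ice = 0.1722 − 0.0734 = 0.10.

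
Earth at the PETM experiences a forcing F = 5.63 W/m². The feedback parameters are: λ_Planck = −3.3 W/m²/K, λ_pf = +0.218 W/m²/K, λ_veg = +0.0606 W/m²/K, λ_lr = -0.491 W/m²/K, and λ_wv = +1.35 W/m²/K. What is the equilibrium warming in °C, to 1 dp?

2.6 °C

Net feedback parameter λ = (−3.3) + (+0.218) + (+0.0606) + (-0.491) + (+1.35) = -2.1624 W/m²/K.
ΔT = −F/λ = −5.63/(-2.1624) = 2.6 °C.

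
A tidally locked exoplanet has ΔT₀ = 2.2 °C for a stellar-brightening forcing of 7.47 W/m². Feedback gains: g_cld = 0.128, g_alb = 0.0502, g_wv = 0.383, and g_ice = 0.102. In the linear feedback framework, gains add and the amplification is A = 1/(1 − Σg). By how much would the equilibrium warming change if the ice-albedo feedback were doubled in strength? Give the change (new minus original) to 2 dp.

Original: g = 0.6632, ΔT = 2.2/(1−0.6632) = 6.5321 °C.
With doubled ice-albedo: g' = 0.7652, ΔT' = 2.2/(1−0.7652) = 9.3697 °C.
Change = 9.3697 − 6.5321 = 2.84 °C.

2.84 °C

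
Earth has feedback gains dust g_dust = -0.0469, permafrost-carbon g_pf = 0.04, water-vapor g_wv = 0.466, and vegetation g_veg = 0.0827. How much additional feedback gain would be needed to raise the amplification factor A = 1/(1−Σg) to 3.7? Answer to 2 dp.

Current total gain = 0.5418.
Target gain for A = 3.7: g* = 1 − 1/3.7 = 0.7297.
Additional gain needed = 0.7297 − 0.5418 = 0.19.

0.19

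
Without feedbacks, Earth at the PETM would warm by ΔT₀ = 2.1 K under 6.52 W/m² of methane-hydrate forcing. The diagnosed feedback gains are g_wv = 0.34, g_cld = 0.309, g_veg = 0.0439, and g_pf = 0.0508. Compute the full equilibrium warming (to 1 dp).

Total gain g = 0.34 + 0.309 + 0.0439 + 0.0508 = 0.7437.
Amplification A = 1/(1 − 0.7437) = 3.902.
ΔT = 2.1 × 3.902 = 8.2 K.

8.2 K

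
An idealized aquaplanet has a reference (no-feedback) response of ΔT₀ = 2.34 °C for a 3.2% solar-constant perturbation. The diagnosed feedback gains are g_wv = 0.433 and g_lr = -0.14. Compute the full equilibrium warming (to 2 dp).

Total gain g = 0.433 − 0.14 = 0.293.
Amplification A = 1/(1 − 0.293) = 1.414.
ΔT = 2.34 × 1.414 = 3.31 °C.

3.31 °C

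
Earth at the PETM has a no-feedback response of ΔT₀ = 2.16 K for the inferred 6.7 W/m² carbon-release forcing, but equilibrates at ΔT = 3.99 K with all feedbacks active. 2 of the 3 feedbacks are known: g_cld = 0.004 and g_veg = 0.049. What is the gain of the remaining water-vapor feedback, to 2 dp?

Amplification A = ΔT/ΔT₀ = 3.99/2.16 = 1.847.
Total gain g = 1 − 1/A = 1 − 1/1.847 = 0.4586.
Known gains sum to 0.004 + 0.049 = 0.053.
g_wv = 0.4586 − 0.053 = 0.41.

0.41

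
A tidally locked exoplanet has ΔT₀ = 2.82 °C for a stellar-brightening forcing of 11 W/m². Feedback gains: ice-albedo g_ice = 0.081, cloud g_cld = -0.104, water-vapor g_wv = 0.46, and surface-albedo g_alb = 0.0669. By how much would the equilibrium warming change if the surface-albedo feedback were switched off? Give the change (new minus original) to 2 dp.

-0.68 °C

Original: g = 0.5039, ΔT = 2.82/(1−0.5039) = 5.6843 °C.
Without surface-albedo: g' = 0.437, ΔT' = 2.82/(1−0.437) = 5.0089 °C.
Change = 5.0089 − 5.6843 = -0.68 °C.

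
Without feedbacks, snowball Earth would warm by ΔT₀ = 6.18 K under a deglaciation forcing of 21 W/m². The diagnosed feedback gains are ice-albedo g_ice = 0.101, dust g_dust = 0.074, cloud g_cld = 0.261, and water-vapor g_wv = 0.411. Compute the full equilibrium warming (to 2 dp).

40.39 K

Total gain g = 0.101 + 0.074 + 0.261 + 0.411 = 0.847.
Amplification A = 1/(1 − 0.847) = 6.536.
ΔT = 6.18 × 6.536 = 40.39 K.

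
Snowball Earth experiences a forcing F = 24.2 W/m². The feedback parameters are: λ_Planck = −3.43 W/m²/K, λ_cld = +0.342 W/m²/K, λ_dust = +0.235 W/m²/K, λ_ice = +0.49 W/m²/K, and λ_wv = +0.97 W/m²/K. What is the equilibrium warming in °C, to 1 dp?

Net feedback parameter λ = (−3.43) + (+0.342) + (+0.235) + (+0.49) + (+0.97) = -1.393 W/m²/K.
ΔT = −F/λ = −24.2/(-1.393) = 17.4 °C.

17.4 °C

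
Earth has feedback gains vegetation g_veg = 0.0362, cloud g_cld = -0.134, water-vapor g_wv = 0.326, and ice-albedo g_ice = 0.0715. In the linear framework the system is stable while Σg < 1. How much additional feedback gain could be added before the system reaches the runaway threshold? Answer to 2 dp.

Current total gain = 0.0362 − 0.134 + 0.326 + 0.0715 = 0.2997.
Margin to runaway = 1 − 0.2997 = 0.70.

0.70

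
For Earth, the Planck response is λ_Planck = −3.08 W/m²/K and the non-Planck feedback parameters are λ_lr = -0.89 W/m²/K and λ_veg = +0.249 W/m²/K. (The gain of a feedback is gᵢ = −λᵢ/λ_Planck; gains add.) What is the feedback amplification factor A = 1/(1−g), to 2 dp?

0.83

Convert to gains: g_lr = -0.89/3.08 = -0.289; g_veg = 0.249/3.08 = 0.08084.
Total gain g = -0.20816.
A = 1/(1 + 0.20816) = 0.83.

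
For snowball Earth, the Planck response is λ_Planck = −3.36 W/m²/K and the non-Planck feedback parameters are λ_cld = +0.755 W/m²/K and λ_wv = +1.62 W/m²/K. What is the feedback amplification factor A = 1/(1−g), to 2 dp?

Convert to gains: g_cld = 0.755/3.36 = 0.2247; g_wv = 1.62/3.36 = 0.4821.
Total gain g = 0.7068.
A = 1/(1 − 0.7068) = 3.41.

3.41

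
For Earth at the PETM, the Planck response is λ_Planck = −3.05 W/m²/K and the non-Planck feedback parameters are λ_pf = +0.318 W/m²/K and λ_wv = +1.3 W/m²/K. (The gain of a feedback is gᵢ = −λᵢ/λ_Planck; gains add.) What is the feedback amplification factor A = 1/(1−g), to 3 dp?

2.130

Convert to gains: g_pf = 0.318/3.05 = 0.1043; g_wv = 1.3/3.05 = 0.4262.
Total gain g = 0.5305.
A = 1/(1 − 0.5305) = 2.130.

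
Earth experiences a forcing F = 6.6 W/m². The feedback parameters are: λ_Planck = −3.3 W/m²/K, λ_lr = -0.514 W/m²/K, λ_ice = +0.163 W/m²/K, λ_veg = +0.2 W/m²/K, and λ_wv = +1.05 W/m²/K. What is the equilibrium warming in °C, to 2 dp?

2.75 °C

Net feedback parameter λ = (−3.3) + (-0.514) + (+0.163) + (+0.2) + (+1.05) = -2.401 W/m²/K.
ΔT = −F/λ = −6.6/(-2.401) = 2.75 °C.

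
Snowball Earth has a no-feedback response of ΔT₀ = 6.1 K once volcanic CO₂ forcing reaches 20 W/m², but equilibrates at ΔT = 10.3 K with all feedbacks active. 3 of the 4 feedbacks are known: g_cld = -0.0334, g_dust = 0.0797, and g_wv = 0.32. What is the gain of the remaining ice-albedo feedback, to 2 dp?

Amplification A = ΔT/ΔT₀ = 10.3/6.1 = 1.689.
Total gain g = 1 − 1/A = 1 − 1/1.689 = 0.4079.
Known gains sum to -0.0334 + 0.0797 + 0.32 = 0.3663.
g_ice = 0.4079 − 0.3663 = 0.04.

0.04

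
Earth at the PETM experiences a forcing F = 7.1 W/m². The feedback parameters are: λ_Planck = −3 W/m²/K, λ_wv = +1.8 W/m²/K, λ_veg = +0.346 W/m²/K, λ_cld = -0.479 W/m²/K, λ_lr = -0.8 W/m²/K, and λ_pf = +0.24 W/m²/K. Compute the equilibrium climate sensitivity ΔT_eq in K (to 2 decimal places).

3.75 K

Net feedback parameter λ = (−3) + (+1.8) + (+0.346) + (-0.479) + (-0.8) + (+0.24) = -1.893 W/m²/K.
ΔT = −F/λ = −7.1/(-1.893) = 3.75 K.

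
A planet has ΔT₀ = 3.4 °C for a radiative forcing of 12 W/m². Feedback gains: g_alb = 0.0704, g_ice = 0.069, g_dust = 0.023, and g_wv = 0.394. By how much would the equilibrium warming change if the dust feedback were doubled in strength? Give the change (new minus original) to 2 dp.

0.42 °C

Original: g = 0.5564, ΔT = 3.4/(1−0.5564) = 7.6646 °C.
With doubled dust: g' = 0.5794, ΔT' = 3.4/(1−0.5794) = 8.0837 °C.
Change = 8.0837 − 7.6646 = 0.42 °C.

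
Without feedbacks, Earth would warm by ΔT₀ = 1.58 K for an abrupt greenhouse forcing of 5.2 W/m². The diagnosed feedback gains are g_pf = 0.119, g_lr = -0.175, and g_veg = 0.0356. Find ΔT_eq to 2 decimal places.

1.55 K

Total gain g = 0.119 − 0.175 + 0.0356 = -0.0204.
Amplification A = 1/(1 + 0.0204) = 0.98.
ΔT = 1.58 × 0.98 = 1.55 K.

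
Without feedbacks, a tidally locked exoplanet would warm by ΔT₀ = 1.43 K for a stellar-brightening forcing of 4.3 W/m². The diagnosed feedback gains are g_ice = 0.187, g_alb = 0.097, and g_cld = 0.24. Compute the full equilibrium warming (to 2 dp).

3.00 K

Total gain g = 0.187 + 0.097 + 0.24 = 0.524.
Amplification A = 1/(1 − 0.524) = 2.101.
ΔT = 1.43 × 2.101 = 3.00 K.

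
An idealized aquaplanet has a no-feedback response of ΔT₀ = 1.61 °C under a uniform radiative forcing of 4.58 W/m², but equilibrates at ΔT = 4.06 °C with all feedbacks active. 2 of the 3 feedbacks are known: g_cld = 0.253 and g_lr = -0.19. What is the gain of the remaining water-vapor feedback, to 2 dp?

Amplification A = ΔT/ΔT₀ = 4.06/1.61 = 2.522.
Total gain g = 1 − 1/A = 1 − 1/2.522 = 0.6035.
Known gains sum to 0.253 − 0.19 = 0.063.
g_wv = 0.6035 − 0.063 = 0.54.

0.54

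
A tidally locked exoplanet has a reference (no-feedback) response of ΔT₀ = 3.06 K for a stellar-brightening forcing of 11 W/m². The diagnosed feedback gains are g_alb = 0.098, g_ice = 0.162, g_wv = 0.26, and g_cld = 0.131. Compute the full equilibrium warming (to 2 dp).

8.77 K

Total gain g = 0.098 + 0.162 + 0.26 + 0.131 = 0.651.
Amplification A = 1/(1 − 0.651) = 2.865.
ΔT = 3.06 × 2.865 = 8.77 K.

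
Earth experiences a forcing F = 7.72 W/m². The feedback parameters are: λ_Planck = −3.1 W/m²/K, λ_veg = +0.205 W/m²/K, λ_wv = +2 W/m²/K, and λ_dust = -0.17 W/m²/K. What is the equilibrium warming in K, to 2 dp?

7.25 K

Net feedback parameter λ = (−3.1) + (+0.205) + (+2) + (-0.17) = -1.065 W/m²/K.
ΔT = −F/λ = −7.72/(-1.065) = 7.25 K.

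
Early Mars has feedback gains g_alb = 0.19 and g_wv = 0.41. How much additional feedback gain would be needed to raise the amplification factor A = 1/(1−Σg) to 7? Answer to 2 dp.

0.26

Current total gain = 0.6.
Target gain for A = 7: g* = 1 − 1/7 = 0.8571.
Additional gain needed = 0.8571 − 0.6 = 0.26.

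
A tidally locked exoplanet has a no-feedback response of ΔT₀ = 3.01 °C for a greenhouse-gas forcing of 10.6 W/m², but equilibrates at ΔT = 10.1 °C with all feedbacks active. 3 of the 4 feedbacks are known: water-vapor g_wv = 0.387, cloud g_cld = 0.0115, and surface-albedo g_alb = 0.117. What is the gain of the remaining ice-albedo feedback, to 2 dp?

Amplification A = ΔT/ΔT₀ = 10.1/3.01 = 3.355.
Total gain g = 1 − 1/A = 1 − 1/3.355 = 0.7019.
Known gains sum to 0.387 + 0.0115 + 0.117 = 0.5155.
g_ice = 0.7019 − 0.5155 = 0.19.

0.19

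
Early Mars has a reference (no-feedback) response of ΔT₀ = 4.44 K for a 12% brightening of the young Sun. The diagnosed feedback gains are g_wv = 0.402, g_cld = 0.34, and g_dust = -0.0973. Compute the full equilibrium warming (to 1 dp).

Total gain g = 0.402 + 0.34 − 0.0973 = 0.6447.
Amplification A = 1/(1 − 0.6447) = 2.815.
ΔT = 4.44 × 2.815 = 12.5 K.

12.5 K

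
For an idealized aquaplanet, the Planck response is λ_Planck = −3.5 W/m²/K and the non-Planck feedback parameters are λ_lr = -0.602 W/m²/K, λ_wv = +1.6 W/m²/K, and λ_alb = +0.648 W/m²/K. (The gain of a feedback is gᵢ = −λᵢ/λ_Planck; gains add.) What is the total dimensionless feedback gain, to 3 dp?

0.470

Convert to gains: g_lr = -0.602/3.5 = -0.172; g_wv = 1.6/3.5 = 0.4571; g_alb = 0.648/3.5 = 0.1851.
Total gain g = 0.4702.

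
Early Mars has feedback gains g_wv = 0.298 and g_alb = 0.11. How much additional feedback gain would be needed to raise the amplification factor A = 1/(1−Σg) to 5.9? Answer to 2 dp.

0.42

Current total gain = 0.408.
Target gain for A = 5.9: g* = 1 − 1/5.9 = 0.8305.
Additional gain needed = 0.8305 − 0.408 = 0.42.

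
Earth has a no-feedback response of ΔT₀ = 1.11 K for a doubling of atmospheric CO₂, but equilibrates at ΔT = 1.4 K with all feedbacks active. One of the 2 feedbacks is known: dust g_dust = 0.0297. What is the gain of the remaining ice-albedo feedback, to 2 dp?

0.18

Amplification A = ΔT/ΔT₀ = 1.4/1.11 = 1.261.
Total gain g = 1 − 1/A = 1 − 1/1.261 = 0.207.
The known gain is 0.0297.
g_ice = 0.207 − 0.0297 = 0.18.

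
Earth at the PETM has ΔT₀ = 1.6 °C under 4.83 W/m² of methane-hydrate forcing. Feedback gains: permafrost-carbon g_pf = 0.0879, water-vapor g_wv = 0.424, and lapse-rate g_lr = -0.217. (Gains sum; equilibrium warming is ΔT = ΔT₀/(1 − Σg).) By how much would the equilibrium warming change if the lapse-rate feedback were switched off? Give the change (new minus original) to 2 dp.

1.01 °C

Original: g = 0.2949, ΔT = 1.6/(1−0.2949) = 2.2692 °C.
Without lapse-rate: g' = 0.5119, ΔT' = 1.6/(1−0.5119) = 3.2780 °C.
Change = 3.2780 − 2.2692 = 1.01 °C.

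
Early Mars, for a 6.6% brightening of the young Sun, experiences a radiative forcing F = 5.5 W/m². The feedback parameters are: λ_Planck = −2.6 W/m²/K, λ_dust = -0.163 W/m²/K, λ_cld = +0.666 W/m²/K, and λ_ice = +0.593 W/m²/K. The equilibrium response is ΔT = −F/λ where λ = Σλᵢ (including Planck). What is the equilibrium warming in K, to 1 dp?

Net feedback parameter λ = (−2.6) + (-0.163) + (+0.666) + (+0.593) = -1.504 W/m²/K.
ΔT = −F/λ = −5.5/(-1.504) = 3.7 K.

3.7 K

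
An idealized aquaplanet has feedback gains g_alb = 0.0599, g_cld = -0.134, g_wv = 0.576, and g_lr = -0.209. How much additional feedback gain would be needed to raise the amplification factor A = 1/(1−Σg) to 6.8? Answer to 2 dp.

0.56

Current total gain = 0.2929.
Target gain for A = 6.8: g* = 1 − 1/6.8 = 0.8529.
Additional gain needed = 0.8529 − 0.2929 = 0.56.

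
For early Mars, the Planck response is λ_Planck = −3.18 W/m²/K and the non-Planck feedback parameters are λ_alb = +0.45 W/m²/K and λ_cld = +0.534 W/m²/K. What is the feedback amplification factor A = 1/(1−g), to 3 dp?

Convert to gains: g_alb = 0.45/3.18 = 0.1415; g_cld = 0.534/3.18 = 0.1679.
Total gain g = 0.3094.
A = 1/(1 − 0.3094) = 1.448.

1.448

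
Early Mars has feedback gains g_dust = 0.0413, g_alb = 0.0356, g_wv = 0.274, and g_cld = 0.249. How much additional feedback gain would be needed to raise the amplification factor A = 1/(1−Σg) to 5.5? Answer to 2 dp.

Current total gain = 0.5999.
Target gain for A = 5.5: g* = 1 − 1/5.5 = 0.8182.
Additional gain needed = 0.8182 − 0.5999 = 0.22.

0.22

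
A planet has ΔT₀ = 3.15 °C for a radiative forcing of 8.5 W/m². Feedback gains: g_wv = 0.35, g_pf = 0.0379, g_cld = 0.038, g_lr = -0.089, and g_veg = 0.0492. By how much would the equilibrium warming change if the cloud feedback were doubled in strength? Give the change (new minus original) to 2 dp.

Original: g = 0.3861, ΔT = 3.15/(1−0.3861) = 5.1311 °C.
With doubled cloud: g' = 0.4241, ΔT' = 3.15/(1−0.4241) = 5.4697 °C.
Change = 5.4697 − 5.1311 = 0.34 °C.

0.34 °C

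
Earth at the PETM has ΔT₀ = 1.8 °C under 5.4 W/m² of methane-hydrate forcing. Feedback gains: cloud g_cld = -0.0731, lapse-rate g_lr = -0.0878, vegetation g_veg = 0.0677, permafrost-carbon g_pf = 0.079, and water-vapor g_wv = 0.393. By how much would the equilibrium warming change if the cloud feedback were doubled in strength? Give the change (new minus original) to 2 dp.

Original: g = 0.3788, ΔT = 1.8/(1−0.3788) = 2.8976 °C.
With doubled cloud: g' = 0.3057, ΔT' = 1.8/(1−0.3057) = 2.5925 °C.
Change = 2.5925 − 2.8976 = -0.31 °C.

-0.31 °C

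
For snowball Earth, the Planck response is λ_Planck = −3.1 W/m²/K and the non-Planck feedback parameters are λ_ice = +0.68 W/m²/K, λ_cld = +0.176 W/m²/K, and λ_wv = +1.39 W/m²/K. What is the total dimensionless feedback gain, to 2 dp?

0.72

Convert to gains: g_ice = 0.68/3.1 = 0.2194; g_cld = 0.176/3.1 = 0.05677; g_wv = 1.39/3.1 = 0.4484.
Total gain g = 0.72457.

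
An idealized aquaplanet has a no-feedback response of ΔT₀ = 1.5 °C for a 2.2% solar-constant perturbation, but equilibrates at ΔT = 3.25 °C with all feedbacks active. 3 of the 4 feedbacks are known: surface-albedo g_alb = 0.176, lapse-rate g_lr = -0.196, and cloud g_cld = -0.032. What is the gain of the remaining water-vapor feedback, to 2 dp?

Amplification A = ΔT/ΔT₀ = 3.25/1.5 = 2.167.
Total gain g = 1 − 1/A = 1 − 1/2.167 = 0.5385.
Known gains sum to 0.176 − 0.196 − 0.032 = -0.052.
g_wv = 0.5385 + 0.052 = 0.59.

0.59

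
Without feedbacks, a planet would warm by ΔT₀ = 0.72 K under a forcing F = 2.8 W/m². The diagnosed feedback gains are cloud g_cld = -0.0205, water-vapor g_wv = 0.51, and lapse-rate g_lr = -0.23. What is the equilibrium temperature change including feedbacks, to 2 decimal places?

0.97 K

Total gain g = -0.0205 + 0.51 − 0.23 = 0.2595.
Amplification A = 1/(1 − 0.2595) = 1.35.
ΔT = 0.72 × 1.35 = 0.97 K.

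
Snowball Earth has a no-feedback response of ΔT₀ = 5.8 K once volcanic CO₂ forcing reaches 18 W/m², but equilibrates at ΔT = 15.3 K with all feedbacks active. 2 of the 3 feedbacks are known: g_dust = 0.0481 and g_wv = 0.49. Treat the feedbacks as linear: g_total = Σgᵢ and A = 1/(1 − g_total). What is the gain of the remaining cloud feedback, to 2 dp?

0.08

Amplification A = ΔT/ΔT₀ = 15.3/5.8 = 2.638.
Total gain g = 1 − 1/A = 1 − 1/2.638 = 0.6209.
Known gains sum to 0.0481 + 0.49 = 0.5381.
g_cld = 0.6209 − 0.5381 = 0.08.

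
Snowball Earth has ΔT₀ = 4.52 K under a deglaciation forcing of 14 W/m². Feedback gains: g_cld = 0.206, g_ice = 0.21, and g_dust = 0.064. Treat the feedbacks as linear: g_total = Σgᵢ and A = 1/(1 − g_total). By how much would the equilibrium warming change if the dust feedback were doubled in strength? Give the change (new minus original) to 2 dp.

Original: g = 0.48, ΔT = 4.52/(1−0.48) = 8.6923 K.
With doubled dust: g' = 0.544, ΔT' = 4.52/(1−0.544) = 9.9123 K.
Change = 9.9123 − 8.6923 = 1.22 K.

1.22 K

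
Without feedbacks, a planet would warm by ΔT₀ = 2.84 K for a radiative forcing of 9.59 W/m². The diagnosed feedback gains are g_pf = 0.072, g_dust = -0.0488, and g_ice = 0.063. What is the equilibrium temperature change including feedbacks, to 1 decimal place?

3.1 K

Total gain g = 0.072 − 0.0488 + 0.063 = 0.0862.
Amplification A = 1/(1 − 0.0862) = 1.094.
ΔT = 2.84 × 1.094 = 3.1 K.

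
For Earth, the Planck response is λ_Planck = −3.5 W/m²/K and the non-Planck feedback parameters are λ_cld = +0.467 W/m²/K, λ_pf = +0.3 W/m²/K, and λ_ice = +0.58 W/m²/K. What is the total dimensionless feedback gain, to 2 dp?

0.38

Convert to gains: g_cld = 0.467/3.5 = 0.1334; g_pf = 0.3/3.5 = 0.08571; g_ice = 0.58/3.5 = 0.1657.
Total gain g = 0.38481.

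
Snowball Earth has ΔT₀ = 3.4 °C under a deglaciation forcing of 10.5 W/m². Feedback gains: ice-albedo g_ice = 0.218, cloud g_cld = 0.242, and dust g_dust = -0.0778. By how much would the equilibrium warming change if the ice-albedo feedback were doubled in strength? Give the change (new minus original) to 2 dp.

3.00 °C

Original: g = 0.3822, ΔT = 3.4/(1−0.3822) = 5.5034 °C.
With doubled ice-albedo: g' = 0.6002, ΔT' = 3.4/(1−0.6002) = 8.5043 °C.
Change = 8.5043 − 5.5034 = 3.00 °C.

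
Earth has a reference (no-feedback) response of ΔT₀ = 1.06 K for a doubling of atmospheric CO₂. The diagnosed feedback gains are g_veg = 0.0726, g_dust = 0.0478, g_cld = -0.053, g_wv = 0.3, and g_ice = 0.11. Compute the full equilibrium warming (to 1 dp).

Total gain g = 0.0726 + 0.0478 − 0.053 + 0.3 + 0.11 = 0.4774.
Amplification A = 1/(1 − 0.4774) = 1.914.
ΔT = 1.06 × 1.914 = 2.0 K.

2.0 K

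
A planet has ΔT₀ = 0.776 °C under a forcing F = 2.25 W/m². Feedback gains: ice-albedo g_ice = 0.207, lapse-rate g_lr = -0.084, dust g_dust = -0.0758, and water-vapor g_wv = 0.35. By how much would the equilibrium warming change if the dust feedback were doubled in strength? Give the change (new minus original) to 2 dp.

-0.14 °C

Original: g = 0.3972, ΔT = 0.776/(1−0.3972) = 1.2873 °C.
With doubled dust: g' = 0.3214, ΔT' = 0.776/(1−0.3214) = 1.1435 °C.
Change = 1.1435 − 1.2873 = -0.14 °C.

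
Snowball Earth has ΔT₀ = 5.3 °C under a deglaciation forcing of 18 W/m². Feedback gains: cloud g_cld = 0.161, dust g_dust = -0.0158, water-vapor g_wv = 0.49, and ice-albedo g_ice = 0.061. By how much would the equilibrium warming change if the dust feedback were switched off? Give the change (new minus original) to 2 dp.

0.96 °C

Original: g = 0.6962, ΔT = 5.3/(1−0.6962) = 17.4457 °C.
Without dust: g' = 0.712, ΔT' = 5.3/(1−0.712) = 18.4028 °C.
Change = 18.4028 − 17.4457 = 0.96 °C.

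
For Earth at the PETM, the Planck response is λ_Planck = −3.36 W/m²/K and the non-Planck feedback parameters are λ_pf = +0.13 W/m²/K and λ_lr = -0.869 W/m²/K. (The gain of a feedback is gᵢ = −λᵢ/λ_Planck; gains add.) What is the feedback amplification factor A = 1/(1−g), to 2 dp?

Convert to gains: g_pf = 0.13/3.36 = 0.03869; g_lr = -0.869/3.36 = -0.2586.
Total gain g = -0.21991.
A = 1/(1 + 0.21991) = 0.82.

0.82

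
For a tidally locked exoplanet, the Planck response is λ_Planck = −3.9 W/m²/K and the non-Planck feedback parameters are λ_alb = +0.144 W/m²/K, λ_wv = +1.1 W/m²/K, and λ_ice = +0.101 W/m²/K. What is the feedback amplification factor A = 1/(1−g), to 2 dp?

1.53

Convert to gains: g_alb = 0.144/3.9 = 0.03692; g_wv = 1.1/3.9 = 0.2821; g_ice = 0.101/3.9 = 0.0259.
Total gain g = 0.34492.
A = 1/(1 − 0.34492) = 1.53.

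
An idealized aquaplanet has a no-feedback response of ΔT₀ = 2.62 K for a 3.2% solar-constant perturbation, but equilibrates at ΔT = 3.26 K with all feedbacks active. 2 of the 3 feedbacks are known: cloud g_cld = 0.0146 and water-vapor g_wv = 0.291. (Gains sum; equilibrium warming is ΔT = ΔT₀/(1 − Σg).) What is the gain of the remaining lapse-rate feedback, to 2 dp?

Amplification A = ΔT/ΔT₀ = 3.26/2.62 = 1.244.
Total gain g = 1 − 1/A = 1 − 1/1.244 = 0.1961.
Known gains sum to 0.0146 + 0.291 = 0.3056.
g_lr = 0.1961 − 0.3056 = -0.11.

-0.11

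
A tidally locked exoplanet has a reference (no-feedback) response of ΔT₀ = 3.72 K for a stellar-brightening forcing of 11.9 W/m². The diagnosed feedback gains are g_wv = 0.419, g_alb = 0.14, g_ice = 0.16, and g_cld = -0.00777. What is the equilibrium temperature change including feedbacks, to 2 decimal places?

Total gain g = 0.419 + 0.14 + 0.16 − 0.00777 = 0.71123.
Amplification A = 1/(1 − 0.71123) = 3.463.
ΔT = 3.72 × 3.463 = 12.88 K.

12.88 K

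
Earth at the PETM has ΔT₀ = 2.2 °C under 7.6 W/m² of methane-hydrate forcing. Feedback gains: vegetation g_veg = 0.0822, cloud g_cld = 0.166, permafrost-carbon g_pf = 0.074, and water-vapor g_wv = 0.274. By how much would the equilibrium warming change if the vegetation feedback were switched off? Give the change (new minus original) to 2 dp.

-0.92 °C

Original: g = 0.5962, ΔT = 2.2/(1−0.5962) = 5.4482 °C.
Without vegetation: g' = 0.514, ΔT' = 2.2/(1−0.514) = 4.5267 °C.
Change = 4.5267 − 5.4482 = -0.92 °C.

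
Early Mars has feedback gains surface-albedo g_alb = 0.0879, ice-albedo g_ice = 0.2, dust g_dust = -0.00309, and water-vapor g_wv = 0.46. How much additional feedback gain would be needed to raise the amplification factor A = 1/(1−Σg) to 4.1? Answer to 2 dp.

0.01

Current total gain = 0.74481.
Target gain for A = 4.1: g* = 1 − 1/4.1 = 0.7561.
Additional gain needed = 0.7561 − 0.74481 = 0.01.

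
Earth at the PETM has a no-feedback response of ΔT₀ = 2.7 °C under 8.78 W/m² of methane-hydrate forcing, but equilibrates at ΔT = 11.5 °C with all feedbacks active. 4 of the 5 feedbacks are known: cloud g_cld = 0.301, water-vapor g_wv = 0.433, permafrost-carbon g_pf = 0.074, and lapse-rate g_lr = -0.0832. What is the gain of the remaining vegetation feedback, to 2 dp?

Amplification A = ΔT/ΔT₀ = 11.5/2.7 = 4.259.
Total gain g = 1 − 1/A = 1 − 1/4.259 = 0.7652.
Known gains sum to 0.301 + 0.433 + 0.074 − 0.0832 = 0.7248.
g_veg = 0.7652 − 0.7248 = 0.04.

0.04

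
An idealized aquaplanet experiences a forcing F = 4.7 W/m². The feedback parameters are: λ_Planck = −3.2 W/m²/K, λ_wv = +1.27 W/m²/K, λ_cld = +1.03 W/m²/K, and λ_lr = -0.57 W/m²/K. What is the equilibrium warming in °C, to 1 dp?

3.2 °C

Net feedback parameter λ = (−3.2) + (+1.27) + (+1.03) + (-0.57) = -1.47 W/m²/K.
ΔT = −F/λ = −4.7/(-1.47) = 3.2 °C.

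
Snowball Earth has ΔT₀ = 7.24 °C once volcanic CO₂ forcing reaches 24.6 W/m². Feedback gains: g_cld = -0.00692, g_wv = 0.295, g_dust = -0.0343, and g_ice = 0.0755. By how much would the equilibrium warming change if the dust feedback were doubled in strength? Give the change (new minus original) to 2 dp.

Original: g = 0.32928, ΔT = 7.24/(1−0.32928) = 10.7944 °C.
With doubled dust: g' = 0.29498, ΔT' = 7.24/(1−0.29498) = 10.2692 °C.
Change = 10.2692 − 10.7944 = -0.53 °C.

-0.53 °C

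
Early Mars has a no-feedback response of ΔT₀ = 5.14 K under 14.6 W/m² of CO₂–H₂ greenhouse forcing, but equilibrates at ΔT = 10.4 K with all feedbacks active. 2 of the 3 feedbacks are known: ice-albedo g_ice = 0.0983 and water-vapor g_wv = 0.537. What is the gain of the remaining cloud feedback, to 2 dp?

-0.13

Amplification A = ΔT/ΔT₀ = 10.4/5.14 = 2.023.
Total gain g = 1 − 1/A = 1 − 1/2.023 = 0.5057.
Known gains sum to 0.0983 + 0.537 = 0.6353.
g_cld = 0.5057 − 0.6353 = -0.13.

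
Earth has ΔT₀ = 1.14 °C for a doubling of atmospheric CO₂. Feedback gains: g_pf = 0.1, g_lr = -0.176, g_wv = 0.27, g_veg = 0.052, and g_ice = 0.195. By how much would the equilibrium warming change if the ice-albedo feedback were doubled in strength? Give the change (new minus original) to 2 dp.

Original: g = 0.441, ΔT = 1.14/(1−0.441) = 2.0394 °C.
With doubled ice-albedo: g' = 0.636, ΔT' = 1.14/(1−0.636) = 3.1319 °C.
Change = 3.1319 − 2.0394 = 1.09 °C.

1.09 °C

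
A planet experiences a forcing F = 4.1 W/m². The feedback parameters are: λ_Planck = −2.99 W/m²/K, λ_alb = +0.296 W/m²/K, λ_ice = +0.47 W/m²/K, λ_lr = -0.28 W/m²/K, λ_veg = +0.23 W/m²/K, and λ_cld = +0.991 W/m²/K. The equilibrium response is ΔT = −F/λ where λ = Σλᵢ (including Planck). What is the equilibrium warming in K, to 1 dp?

Net feedback parameter λ = (−2.99) + (+0.296) + (+0.47) + (-0.28) + (+0.23) + (+0.991) = -1.283 W/m²/K.
ΔT = −F/λ = −4.1/(-1.283) = 3.2 K.

3.2 K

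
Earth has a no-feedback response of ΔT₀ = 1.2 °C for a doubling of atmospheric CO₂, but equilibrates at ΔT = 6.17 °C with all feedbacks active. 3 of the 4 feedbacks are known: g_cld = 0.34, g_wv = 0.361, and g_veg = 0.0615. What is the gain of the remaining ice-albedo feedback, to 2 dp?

0.04

Amplification A = ΔT/ΔT₀ = 6.17/1.2 = 5.142.
Total gain g = 1 − 1/A = 1 − 1/5.142 = 0.8055.
Known gains sum to 0.34 + 0.361 + 0.0615 = 0.7625.
g_ice = 0.8055 − 0.7625 = 0.04.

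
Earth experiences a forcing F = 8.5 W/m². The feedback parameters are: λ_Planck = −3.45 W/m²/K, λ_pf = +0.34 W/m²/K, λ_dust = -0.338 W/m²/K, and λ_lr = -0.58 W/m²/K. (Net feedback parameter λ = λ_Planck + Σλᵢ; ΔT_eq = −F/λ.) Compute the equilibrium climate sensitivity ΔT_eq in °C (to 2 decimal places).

Net feedback parameter λ = (−3.45) + (+0.34) + (-0.338) + (-0.58) = -4.028 W/m²/K.
ΔT = −F/λ = −8.5/(-4.028) = 2.11 °C.

2.11 °C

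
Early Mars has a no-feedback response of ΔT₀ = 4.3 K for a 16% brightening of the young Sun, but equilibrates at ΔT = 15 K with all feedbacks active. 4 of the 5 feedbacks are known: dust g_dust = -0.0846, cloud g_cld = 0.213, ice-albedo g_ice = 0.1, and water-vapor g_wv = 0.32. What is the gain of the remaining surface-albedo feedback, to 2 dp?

0.16

Amplification A = ΔT/ΔT₀ = 15/4.3 = 3.488.
Total gain g = 1 − 1/A = 1 − 1/3.488 = 0.7133.
Known gains sum to -0.0846 + 0.213 + 0.1 + 0.32 = 0.5484.
g_alb = 0.7133 − 0.5484 = 0.16.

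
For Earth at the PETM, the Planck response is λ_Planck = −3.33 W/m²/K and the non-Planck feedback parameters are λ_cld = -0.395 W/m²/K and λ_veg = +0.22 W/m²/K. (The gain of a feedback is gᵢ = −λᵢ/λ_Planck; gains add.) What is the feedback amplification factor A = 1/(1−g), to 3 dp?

Convert to gains: g_cld = -0.395/3.33 = -0.1186; g_veg = 0.22/3.33 = 0.06607.
Total gain g = -0.05253.
A = 1/(1 + 0.05253) = 0.950.

0.950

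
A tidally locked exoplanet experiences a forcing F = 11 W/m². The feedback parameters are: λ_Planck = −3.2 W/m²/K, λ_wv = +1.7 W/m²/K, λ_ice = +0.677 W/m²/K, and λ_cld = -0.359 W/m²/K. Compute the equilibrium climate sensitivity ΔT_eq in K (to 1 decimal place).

9.3 K

Net feedback parameter λ = (−3.2) + (+1.7) + (+0.677) + (-0.359) = -1.182 W/m²/K.
ΔT = −F/λ = −11/(-1.182) = 9.3 K.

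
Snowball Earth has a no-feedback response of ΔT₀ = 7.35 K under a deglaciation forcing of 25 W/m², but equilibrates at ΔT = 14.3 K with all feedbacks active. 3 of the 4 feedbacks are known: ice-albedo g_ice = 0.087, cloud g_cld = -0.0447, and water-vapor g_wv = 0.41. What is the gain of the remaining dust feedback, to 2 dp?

Amplification A = ΔT/ΔT₀ = 14.3/7.35 = 1.946.
Total gain g = 1 − 1/A = 1 − 1/1.946 = 0.4861.
Known gains sum to 0.087 − 0.0447 + 0.41 = 0.4523.
g_dust = 0.4861 − 0.4523 = 0.03.

0.03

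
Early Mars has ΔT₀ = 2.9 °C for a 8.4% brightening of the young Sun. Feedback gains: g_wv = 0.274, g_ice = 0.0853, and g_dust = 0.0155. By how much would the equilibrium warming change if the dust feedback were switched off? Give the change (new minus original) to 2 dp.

Original: g = 0.3748, ΔT = 2.9/(1−0.3748) = 4.6385 °C.
Without dust: g' = 0.3593, ΔT' = 2.9/(1−0.3593) = 4.5263 °C.
Change = 4.5263 − 4.6385 = -0.11 °C.

-0.11 °C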